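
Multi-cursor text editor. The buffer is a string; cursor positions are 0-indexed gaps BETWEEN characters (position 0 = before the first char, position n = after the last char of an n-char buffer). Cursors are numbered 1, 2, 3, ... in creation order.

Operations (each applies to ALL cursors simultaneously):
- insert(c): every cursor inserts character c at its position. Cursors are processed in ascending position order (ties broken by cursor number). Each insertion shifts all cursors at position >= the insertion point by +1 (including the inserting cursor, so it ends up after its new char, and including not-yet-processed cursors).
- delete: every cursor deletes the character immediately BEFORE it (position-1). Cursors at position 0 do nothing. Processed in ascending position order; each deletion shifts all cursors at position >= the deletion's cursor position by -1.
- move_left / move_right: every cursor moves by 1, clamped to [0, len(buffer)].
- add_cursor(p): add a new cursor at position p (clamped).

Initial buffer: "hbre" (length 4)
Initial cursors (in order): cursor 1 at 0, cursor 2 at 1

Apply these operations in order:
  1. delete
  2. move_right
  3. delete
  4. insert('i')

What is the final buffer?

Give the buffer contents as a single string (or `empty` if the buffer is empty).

After op 1 (delete): buffer="bre" (len 3), cursors c1@0 c2@0, authorship ...
After op 2 (move_right): buffer="bre" (len 3), cursors c1@1 c2@1, authorship ...
After op 3 (delete): buffer="re" (len 2), cursors c1@0 c2@0, authorship ..
After op 4 (insert('i')): buffer="iire" (len 4), cursors c1@2 c2@2, authorship 12..

Answer: iire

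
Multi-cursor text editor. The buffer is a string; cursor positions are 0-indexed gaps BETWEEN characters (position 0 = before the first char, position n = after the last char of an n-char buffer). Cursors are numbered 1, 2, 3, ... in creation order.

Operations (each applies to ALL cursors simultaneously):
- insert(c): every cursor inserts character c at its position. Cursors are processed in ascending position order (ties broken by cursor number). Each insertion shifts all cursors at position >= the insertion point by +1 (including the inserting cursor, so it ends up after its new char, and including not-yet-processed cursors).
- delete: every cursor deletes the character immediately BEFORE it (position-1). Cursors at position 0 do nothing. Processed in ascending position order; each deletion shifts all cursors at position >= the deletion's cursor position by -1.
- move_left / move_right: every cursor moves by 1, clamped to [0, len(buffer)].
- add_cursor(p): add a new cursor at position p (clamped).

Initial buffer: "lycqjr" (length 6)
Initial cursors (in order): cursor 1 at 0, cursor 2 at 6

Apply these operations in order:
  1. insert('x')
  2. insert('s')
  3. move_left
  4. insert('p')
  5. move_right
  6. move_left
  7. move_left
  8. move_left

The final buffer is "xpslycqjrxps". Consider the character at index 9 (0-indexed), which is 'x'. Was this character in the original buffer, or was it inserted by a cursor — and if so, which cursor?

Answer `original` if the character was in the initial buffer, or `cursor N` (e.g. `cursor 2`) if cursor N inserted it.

After op 1 (insert('x')): buffer="xlycqjrx" (len 8), cursors c1@1 c2@8, authorship 1......2
After op 2 (insert('s')): buffer="xslycqjrxs" (len 10), cursors c1@2 c2@10, authorship 11......22
After op 3 (move_left): buffer="xslycqjrxs" (len 10), cursors c1@1 c2@9, authorship 11......22
After op 4 (insert('p')): buffer="xpslycqjrxps" (len 12), cursors c1@2 c2@11, authorship 111......222
After op 5 (move_right): buffer="xpslycqjrxps" (len 12), cursors c1@3 c2@12, authorship 111......222
After op 6 (move_left): buffer="xpslycqjrxps" (len 12), cursors c1@2 c2@11, authorship 111......222
After op 7 (move_left): buffer="xpslycqjrxps" (len 12), cursors c1@1 c2@10, authorship 111......222
After op 8 (move_left): buffer="xpslycqjrxps" (len 12), cursors c1@0 c2@9, authorship 111......222
Authorship (.=original, N=cursor N): 1 1 1 . . . . . . 2 2 2
Index 9: author = 2

Answer: cursor 2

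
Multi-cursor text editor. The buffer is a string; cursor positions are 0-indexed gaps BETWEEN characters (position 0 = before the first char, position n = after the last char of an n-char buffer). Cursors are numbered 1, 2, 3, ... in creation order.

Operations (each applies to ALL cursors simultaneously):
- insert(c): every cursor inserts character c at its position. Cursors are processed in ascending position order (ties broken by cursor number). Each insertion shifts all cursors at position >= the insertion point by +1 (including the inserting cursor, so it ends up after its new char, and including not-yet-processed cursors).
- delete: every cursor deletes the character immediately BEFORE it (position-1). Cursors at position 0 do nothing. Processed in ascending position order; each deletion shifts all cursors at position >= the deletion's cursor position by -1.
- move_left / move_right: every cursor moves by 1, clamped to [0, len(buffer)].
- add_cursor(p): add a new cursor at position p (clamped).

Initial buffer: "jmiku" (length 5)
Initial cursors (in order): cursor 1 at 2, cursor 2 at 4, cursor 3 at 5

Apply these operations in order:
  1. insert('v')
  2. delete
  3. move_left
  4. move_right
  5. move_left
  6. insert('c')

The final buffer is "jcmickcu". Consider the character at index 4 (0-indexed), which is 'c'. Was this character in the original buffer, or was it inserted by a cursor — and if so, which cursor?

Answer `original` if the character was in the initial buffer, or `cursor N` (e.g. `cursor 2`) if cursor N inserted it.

After op 1 (insert('v')): buffer="jmvikvuv" (len 8), cursors c1@3 c2@6 c3@8, authorship ..1..2.3
After op 2 (delete): buffer="jmiku" (len 5), cursors c1@2 c2@4 c3@5, authorship .....
After op 3 (move_left): buffer="jmiku" (len 5), cursors c1@1 c2@3 c3@4, authorship .....
After op 4 (move_right): buffer="jmiku" (len 5), cursors c1@2 c2@4 c3@5, authorship .....
After op 5 (move_left): buffer="jmiku" (len 5), cursors c1@1 c2@3 c3@4, authorship .....
After op 6 (insert('c')): buffer="jcmickcu" (len 8), cursors c1@2 c2@5 c3@7, authorship .1..2.3.
Authorship (.=original, N=cursor N): . 1 . . 2 . 3 .
Index 4: author = 2

Answer: cursor 2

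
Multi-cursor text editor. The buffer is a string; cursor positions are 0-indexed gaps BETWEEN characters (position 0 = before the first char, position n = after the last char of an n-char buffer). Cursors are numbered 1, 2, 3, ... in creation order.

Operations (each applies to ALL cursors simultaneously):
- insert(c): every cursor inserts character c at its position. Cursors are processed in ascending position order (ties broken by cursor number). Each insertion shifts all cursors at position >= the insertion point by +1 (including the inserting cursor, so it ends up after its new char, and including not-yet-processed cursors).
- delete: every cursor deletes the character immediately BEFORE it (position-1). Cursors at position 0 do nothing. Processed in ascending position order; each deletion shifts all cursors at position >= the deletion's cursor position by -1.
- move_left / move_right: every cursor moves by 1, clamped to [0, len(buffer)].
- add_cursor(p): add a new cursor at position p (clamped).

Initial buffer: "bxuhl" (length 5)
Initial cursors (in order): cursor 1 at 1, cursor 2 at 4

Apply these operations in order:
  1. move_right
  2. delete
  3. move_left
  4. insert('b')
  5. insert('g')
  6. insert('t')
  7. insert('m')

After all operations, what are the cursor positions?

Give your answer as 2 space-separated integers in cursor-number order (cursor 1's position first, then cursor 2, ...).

Answer: 4 10

Derivation:
After op 1 (move_right): buffer="bxuhl" (len 5), cursors c1@2 c2@5, authorship .....
After op 2 (delete): buffer="buh" (len 3), cursors c1@1 c2@3, authorship ...
After op 3 (move_left): buffer="buh" (len 3), cursors c1@0 c2@2, authorship ...
After op 4 (insert('b')): buffer="bbubh" (len 5), cursors c1@1 c2@4, authorship 1..2.
After op 5 (insert('g')): buffer="bgbubgh" (len 7), cursors c1@2 c2@6, authorship 11..22.
After op 6 (insert('t')): buffer="bgtbubgth" (len 9), cursors c1@3 c2@8, authorship 111..222.
After op 7 (insert('m')): buffer="bgtmbubgtmh" (len 11), cursors c1@4 c2@10, authorship 1111..2222.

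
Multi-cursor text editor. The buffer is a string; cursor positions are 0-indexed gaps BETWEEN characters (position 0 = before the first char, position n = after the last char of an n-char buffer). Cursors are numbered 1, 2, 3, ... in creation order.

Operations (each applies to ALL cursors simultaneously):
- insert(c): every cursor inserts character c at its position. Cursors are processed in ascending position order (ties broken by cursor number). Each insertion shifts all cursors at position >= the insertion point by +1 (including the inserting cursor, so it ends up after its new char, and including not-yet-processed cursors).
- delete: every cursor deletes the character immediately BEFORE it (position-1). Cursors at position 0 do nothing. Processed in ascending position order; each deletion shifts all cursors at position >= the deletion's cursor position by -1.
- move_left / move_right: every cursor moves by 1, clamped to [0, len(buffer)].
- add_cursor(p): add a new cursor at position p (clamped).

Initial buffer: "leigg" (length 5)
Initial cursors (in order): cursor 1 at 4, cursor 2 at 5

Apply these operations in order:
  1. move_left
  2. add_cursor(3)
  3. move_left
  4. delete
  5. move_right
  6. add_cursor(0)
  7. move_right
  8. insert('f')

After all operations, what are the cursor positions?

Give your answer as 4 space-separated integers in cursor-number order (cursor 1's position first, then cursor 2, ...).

Answer: 6 6 6 2

Derivation:
After op 1 (move_left): buffer="leigg" (len 5), cursors c1@3 c2@4, authorship .....
After op 2 (add_cursor(3)): buffer="leigg" (len 5), cursors c1@3 c3@3 c2@4, authorship .....
After op 3 (move_left): buffer="leigg" (len 5), cursors c1@2 c3@2 c2@3, authorship .....
After op 4 (delete): buffer="gg" (len 2), cursors c1@0 c2@0 c3@0, authorship ..
After op 5 (move_right): buffer="gg" (len 2), cursors c1@1 c2@1 c3@1, authorship ..
After op 6 (add_cursor(0)): buffer="gg" (len 2), cursors c4@0 c1@1 c2@1 c3@1, authorship ..
After op 7 (move_right): buffer="gg" (len 2), cursors c4@1 c1@2 c2@2 c3@2, authorship ..
After op 8 (insert('f')): buffer="gfgfff" (len 6), cursors c4@2 c1@6 c2@6 c3@6, authorship .4.123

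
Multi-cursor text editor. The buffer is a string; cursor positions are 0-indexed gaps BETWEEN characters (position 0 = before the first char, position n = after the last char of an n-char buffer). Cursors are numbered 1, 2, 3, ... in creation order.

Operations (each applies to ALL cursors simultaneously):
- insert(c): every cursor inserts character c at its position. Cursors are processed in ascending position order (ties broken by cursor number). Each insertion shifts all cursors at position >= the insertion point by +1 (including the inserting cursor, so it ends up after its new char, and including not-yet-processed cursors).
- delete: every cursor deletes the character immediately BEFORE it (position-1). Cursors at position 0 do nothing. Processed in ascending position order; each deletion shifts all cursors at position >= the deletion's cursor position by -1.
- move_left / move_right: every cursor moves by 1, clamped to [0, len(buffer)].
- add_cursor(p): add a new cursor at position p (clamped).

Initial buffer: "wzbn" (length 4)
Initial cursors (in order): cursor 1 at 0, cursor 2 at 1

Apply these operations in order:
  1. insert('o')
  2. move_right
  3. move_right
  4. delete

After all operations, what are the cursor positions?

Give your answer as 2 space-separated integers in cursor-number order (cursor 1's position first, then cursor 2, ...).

Answer: 2 3

Derivation:
After op 1 (insert('o')): buffer="owozbn" (len 6), cursors c1@1 c2@3, authorship 1.2...
After op 2 (move_right): buffer="owozbn" (len 6), cursors c1@2 c2@4, authorship 1.2...
After op 3 (move_right): buffer="owozbn" (len 6), cursors c1@3 c2@5, authorship 1.2...
After op 4 (delete): buffer="owzn" (len 4), cursors c1@2 c2@3, authorship 1...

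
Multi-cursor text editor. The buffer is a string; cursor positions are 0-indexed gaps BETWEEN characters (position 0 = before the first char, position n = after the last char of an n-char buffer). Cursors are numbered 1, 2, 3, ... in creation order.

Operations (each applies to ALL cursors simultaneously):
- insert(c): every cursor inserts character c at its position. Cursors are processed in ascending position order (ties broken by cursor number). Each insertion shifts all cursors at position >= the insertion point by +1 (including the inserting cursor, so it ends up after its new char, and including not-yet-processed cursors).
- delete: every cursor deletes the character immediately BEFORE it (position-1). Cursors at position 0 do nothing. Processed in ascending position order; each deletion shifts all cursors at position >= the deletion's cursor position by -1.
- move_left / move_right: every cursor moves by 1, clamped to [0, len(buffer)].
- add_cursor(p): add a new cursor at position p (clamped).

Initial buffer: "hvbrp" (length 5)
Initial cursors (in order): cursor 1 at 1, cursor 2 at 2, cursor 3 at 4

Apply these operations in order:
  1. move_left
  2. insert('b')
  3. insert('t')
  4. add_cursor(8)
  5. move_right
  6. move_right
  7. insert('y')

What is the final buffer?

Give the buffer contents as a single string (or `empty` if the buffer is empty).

After op 1 (move_left): buffer="hvbrp" (len 5), cursors c1@0 c2@1 c3@3, authorship .....
After op 2 (insert('b')): buffer="bhbvbbrp" (len 8), cursors c1@1 c2@3 c3@6, authorship 1.2..3..
After op 3 (insert('t')): buffer="bthbtvbbtrp" (len 11), cursors c1@2 c2@5 c3@9, authorship 11.22..33..
After op 4 (add_cursor(8)): buffer="bthbtvbbtrp" (len 11), cursors c1@2 c2@5 c4@8 c3@9, authorship 11.22..33..
After op 5 (move_right): buffer="bthbtvbbtrp" (len 11), cursors c1@3 c2@6 c4@9 c3@10, authorship 11.22..33..
After op 6 (move_right): buffer="bthbtvbbtrp" (len 11), cursors c1@4 c2@7 c4@10 c3@11, authorship 11.22..33..
After op 7 (insert('y')): buffer="bthbytvbybtrypy" (len 15), cursors c1@5 c2@9 c4@13 c3@15, authorship 11.212..233.4.3

Answer: bthbytvbybtrypy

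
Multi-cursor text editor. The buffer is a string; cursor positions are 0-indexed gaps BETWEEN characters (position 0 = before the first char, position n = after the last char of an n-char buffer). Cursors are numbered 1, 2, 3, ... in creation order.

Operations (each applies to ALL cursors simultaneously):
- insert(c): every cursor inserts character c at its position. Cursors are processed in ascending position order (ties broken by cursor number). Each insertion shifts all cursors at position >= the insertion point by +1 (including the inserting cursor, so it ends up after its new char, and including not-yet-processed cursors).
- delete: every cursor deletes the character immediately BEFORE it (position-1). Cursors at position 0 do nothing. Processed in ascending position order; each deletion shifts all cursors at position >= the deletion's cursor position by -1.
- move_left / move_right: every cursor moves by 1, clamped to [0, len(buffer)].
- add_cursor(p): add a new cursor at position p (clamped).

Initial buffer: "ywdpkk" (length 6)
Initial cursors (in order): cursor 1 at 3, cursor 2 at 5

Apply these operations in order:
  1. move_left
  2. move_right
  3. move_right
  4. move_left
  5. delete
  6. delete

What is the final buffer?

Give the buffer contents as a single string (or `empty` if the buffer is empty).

Answer: yk

Derivation:
After op 1 (move_left): buffer="ywdpkk" (len 6), cursors c1@2 c2@4, authorship ......
After op 2 (move_right): buffer="ywdpkk" (len 6), cursors c1@3 c2@5, authorship ......
After op 3 (move_right): buffer="ywdpkk" (len 6), cursors c1@4 c2@6, authorship ......
After op 4 (move_left): buffer="ywdpkk" (len 6), cursors c1@3 c2@5, authorship ......
After op 5 (delete): buffer="ywpk" (len 4), cursors c1@2 c2@3, authorship ....
After op 6 (delete): buffer="yk" (len 2), cursors c1@1 c2@1, authorship ..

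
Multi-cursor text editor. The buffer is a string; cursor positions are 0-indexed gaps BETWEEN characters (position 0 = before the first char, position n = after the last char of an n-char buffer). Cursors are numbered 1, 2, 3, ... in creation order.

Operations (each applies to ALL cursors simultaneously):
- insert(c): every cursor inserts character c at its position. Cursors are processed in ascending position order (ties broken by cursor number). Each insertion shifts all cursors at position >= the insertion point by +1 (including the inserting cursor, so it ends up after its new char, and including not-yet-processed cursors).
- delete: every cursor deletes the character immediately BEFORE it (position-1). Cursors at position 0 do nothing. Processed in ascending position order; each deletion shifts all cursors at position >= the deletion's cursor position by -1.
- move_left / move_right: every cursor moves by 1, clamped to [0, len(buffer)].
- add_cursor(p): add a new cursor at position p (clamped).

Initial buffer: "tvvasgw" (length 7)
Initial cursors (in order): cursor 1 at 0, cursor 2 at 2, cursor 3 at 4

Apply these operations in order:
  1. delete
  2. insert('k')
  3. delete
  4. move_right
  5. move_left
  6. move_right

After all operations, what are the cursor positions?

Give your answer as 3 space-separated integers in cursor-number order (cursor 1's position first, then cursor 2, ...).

Answer: 1 2 3

Derivation:
After op 1 (delete): buffer="tvsgw" (len 5), cursors c1@0 c2@1 c3@2, authorship .....
After op 2 (insert('k')): buffer="ktkvksgw" (len 8), cursors c1@1 c2@3 c3@5, authorship 1.2.3...
After op 3 (delete): buffer="tvsgw" (len 5), cursors c1@0 c2@1 c3@2, authorship .....
After op 4 (move_right): buffer="tvsgw" (len 5), cursors c1@1 c2@2 c3@3, authorship .....
After op 5 (move_left): buffer="tvsgw" (len 5), cursors c1@0 c2@1 c3@2, authorship .....
After op 6 (move_right): buffer="tvsgw" (len 5), cursors c1@1 c2@2 c3@3, authorship .....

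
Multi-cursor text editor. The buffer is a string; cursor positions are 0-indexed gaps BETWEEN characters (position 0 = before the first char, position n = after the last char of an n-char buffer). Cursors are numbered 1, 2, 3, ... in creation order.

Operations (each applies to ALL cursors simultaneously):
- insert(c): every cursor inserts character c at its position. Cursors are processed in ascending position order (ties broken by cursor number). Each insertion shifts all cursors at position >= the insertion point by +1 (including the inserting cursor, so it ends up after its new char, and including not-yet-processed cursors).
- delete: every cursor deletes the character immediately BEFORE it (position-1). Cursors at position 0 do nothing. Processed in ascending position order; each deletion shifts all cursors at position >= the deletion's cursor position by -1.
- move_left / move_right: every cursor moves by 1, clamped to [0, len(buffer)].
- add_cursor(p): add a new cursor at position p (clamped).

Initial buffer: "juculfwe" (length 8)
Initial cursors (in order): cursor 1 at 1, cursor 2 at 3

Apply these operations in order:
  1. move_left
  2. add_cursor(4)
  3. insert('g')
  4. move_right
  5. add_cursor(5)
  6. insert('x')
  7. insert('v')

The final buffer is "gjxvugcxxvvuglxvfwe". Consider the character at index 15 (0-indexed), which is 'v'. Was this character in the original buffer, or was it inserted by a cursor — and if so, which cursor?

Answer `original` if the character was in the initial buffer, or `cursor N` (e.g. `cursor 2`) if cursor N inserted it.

After op 1 (move_left): buffer="juculfwe" (len 8), cursors c1@0 c2@2, authorship ........
After op 2 (add_cursor(4)): buffer="juculfwe" (len 8), cursors c1@0 c2@2 c3@4, authorship ........
After op 3 (insert('g')): buffer="gjugcuglfwe" (len 11), cursors c1@1 c2@4 c3@7, authorship 1..2..3....
After op 4 (move_right): buffer="gjugcuglfwe" (len 11), cursors c1@2 c2@5 c3@8, authorship 1..2..3....
After op 5 (add_cursor(5)): buffer="gjugcuglfwe" (len 11), cursors c1@2 c2@5 c4@5 c3@8, authorship 1..2..3....
After op 6 (insert('x')): buffer="gjxugcxxuglxfwe" (len 15), cursors c1@3 c2@8 c4@8 c3@12, authorship 1.1.2.24.3.3...
After op 7 (insert('v')): buffer="gjxvugcxxvvuglxvfwe" (len 19), cursors c1@4 c2@11 c4@11 c3@16, authorship 1.11.2.2424.3.33...
Authorship (.=original, N=cursor N): 1 . 1 1 . 2 . 2 4 2 4 . 3 . 3 3 . . .
Index 15: author = 3

Answer: cursor 3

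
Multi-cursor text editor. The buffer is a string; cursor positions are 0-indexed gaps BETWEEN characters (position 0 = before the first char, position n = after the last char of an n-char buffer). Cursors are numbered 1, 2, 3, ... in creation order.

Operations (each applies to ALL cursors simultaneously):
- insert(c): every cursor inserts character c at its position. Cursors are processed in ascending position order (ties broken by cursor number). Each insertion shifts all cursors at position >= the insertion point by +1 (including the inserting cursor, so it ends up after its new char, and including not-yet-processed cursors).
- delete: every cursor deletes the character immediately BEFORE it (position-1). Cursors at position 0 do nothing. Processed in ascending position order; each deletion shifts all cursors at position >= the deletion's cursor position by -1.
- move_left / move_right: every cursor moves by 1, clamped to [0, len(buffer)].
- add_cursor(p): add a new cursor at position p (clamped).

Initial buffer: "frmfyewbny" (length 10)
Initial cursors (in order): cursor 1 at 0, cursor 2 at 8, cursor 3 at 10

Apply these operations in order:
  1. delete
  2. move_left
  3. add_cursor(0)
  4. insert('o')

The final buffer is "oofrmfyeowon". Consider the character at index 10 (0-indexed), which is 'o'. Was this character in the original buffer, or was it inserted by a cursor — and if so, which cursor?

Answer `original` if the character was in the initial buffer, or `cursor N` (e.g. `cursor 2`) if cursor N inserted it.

Answer: cursor 3

Derivation:
After op 1 (delete): buffer="frmfyewn" (len 8), cursors c1@0 c2@7 c3@8, authorship ........
After op 2 (move_left): buffer="frmfyewn" (len 8), cursors c1@0 c2@6 c3@7, authorship ........
After op 3 (add_cursor(0)): buffer="frmfyewn" (len 8), cursors c1@0 c4@0 c2@6 c3@7, authorship ........
After op 4 (insert('o')): buffer="oofrmfyeowon" (len 12), cursors c1@2 c4@2 c2@9 c3@11, authorship 14......2.3.
Authorship (.=original, N=cursor N): 1 4 . . . . . . 2 . 3 .
Index 10: author = 3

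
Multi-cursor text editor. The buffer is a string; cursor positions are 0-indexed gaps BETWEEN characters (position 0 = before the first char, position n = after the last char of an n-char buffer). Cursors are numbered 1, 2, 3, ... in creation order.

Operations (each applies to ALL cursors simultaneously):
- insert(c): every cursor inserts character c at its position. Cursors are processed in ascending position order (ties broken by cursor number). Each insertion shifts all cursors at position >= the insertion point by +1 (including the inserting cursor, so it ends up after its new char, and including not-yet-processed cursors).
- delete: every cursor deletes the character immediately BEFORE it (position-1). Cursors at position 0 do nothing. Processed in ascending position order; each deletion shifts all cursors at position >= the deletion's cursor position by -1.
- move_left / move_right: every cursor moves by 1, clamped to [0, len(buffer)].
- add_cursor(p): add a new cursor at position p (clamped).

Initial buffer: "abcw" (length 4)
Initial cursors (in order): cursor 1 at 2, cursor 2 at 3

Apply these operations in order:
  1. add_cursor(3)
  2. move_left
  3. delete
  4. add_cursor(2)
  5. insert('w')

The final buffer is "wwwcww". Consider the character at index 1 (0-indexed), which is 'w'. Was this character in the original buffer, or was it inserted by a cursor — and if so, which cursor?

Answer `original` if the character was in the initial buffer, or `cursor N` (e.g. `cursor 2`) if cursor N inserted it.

Answer: cursor 2

Derivation:
After op 1 (add_cursor(3)): buffer="abcw" (len 4), cursors c1@2 c2@3 c3@3, authorship ....
After op 2 (move_left): buffer="abcw" (len 4), cursors c1@1 c2@2 c3@2, authorship ....
After op 3 (delete): buffer="cw" (len 2), cursors c1@0 c2@0 c3@0, authorship ..
After op 4 (add_cursor(2)): buffer="cw" (len 2), cursors c1@0 c2@0 c3@0 c4@2, authorship ..
After op 5 (insert('w')): buffer="wwwcww" (len 6), cursors c1@3 c2@3 c3@3 c4@6, authorship 123..4
Authorship (.=original, N=cursor N): 1 2 3 . . 4
Index 1: author = 2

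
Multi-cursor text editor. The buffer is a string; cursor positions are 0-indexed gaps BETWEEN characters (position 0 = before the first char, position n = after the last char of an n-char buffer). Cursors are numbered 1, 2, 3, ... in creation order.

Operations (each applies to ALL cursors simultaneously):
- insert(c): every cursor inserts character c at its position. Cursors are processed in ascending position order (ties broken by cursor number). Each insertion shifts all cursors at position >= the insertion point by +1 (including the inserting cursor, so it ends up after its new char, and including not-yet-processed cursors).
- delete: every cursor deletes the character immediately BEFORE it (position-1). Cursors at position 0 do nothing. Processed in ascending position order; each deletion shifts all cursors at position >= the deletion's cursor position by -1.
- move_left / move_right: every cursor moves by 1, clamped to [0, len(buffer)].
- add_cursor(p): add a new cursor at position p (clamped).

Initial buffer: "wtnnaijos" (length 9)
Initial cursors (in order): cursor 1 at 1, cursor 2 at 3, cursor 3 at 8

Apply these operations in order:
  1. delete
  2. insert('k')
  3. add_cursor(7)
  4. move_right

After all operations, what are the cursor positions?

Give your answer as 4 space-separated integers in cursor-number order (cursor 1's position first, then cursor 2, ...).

Answer: 2 4 9 8

Derivation:
After op 1 (delete): buffer="tnaijs" (len 6), cursors c1@0 c2@1 c3@5, authorship ......
After op 2 (insert('k')): buffer="ktknaijks" (len 9), cursors c1@1 c2@3 c3@8, authorship 1.2....3.
After op 3 (add_cursor(7)): buffer="ktknaijks" (len 9), cursors c1@1 c2@3 c4@7 c3@8, authorship 1.2....3.
After op 4 (move_right): buffer="ktknaijks" (len 9), cursors c1@2 c2@4 c4@8 c3@9, authorship 1.2....3.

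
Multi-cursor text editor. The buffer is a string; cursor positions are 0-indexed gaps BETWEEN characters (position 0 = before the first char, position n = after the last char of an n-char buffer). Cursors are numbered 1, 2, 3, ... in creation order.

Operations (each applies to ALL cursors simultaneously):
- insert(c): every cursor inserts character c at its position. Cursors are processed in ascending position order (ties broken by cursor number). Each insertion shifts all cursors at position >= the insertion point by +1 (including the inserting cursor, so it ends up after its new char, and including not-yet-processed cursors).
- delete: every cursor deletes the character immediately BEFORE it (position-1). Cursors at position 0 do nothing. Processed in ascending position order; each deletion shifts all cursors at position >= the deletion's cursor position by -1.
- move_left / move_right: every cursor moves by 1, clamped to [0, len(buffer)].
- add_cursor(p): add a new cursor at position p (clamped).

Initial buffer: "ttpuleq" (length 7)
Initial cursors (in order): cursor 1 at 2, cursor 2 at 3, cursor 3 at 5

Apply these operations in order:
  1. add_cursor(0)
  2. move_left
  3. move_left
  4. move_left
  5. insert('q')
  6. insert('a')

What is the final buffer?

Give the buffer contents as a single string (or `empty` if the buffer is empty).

Answer: qqqaaattqapuleq

Derivation:
After op 1 (add_cursor(0)): buffer="ttpuleq" (len 7), cursors c4@0 c1@2 c2@3 c3@5, authorship .......
After op 2 (move_left): buffer="ttpuleq" (len 7), cursors c4@0 c1@1 c2@2 c3@4, authorship .......
After op 3 (move_left): buffer="ttpuleq" (len 7), cursors c1@0 c4@0 c2@1 c3@3, authorship .......
After op 4 (move_left): buffer="ttpuleq" (len 7), cursors c1@0 c2@0 c4@0 c3@2, authorship .......
After op 5 (insert('q')): buffer="qqqttqpuleq" (len 11), cursors c1@3 c2@3 c4@3 c3@6, authorship 124..3.....
After op 6 (insert('a')): buffer="qqqaaattqapuleq" (len 15), cursors c1@6 c2@6 c4@6 c3@10, authorship 124124..33.....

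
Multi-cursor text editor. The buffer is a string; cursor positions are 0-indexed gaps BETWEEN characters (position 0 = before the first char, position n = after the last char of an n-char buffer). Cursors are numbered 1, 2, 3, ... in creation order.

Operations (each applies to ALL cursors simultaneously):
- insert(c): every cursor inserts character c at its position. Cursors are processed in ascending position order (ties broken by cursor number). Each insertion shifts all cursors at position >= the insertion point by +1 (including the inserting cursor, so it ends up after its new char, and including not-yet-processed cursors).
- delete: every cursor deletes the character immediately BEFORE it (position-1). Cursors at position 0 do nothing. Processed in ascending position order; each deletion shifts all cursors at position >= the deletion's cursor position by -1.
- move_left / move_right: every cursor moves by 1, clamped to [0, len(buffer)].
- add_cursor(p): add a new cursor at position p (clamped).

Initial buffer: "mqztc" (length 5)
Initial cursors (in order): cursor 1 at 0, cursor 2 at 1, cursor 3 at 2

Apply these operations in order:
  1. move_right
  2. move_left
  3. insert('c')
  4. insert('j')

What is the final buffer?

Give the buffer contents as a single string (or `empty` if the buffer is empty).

After op 1 (move_right): buffer="mqztc" (len 5), cursors c1@1 c2@2 c3@3, authorship .....
After op 2 (move_left): buffer="mqztc" (len 5), cursors c1@0 c2@1 c3@2, authorship .....
After op 3 (insert('c')): buffer="cmcqcztc" (len 8), cursors c1@1 c2@3 c3@5, authorship 1.2.3...
After op 4 (insert('j')): buffer="cjmcjqcjztc" (len 11), cursors c1@2 c2@5 c3@8, authorship 11.22.33...

Answer: cjmcjqcjztc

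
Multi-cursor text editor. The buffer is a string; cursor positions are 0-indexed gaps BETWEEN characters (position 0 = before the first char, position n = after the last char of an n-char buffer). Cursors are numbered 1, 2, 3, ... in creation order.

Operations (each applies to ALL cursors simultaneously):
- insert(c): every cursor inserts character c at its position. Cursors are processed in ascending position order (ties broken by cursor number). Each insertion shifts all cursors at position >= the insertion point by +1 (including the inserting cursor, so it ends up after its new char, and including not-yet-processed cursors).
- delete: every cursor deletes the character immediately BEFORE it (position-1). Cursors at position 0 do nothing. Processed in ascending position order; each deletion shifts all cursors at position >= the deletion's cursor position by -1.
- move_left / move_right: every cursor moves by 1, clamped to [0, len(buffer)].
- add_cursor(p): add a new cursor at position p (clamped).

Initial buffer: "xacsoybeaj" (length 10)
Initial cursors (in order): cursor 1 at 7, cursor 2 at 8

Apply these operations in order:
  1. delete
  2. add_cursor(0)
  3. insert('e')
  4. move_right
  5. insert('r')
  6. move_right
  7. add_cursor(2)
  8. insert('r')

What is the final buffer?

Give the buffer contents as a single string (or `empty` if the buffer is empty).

After op 1 (delete): buffer="xacsoyaj" (len 8), cursors c1@6 c2@6, authorship ........
After op 2 (add_cursor(0)): buffer="xacsoyaj" (len 8), cursors c3@0 c1@6 c2@6, authorship ........
After op 3 (insert('e')): buffer="exacsoyeeaj" (len 11), cursors c3@1 c1@9 c2@9, authorship 3......12..
After op 4 (move_right): buffer="exacsoyeeaj" (len 11), cursors c3@2 c1@10 c2@10, authorship 3......12..
After op 5 (insert('r')): buffer="exracsoyeearrj" (len 14), cursors c3@3 c1@13 c2@13, authorship 3.3.....12.12.
After op 6 (move_right): buffer="exracsoyeearrj" (len 14), cursors c3@4 c1@14 c2@14, authorship 3.3.....12.12.
After op 7 (add_cursor(2)): buffer="exracsoyeearrj" (len 14), cursors c4@2 c3@4 c1@14 c2@14, authorship 3.3.....12.12.
After op 8 (insert('r')): buffer="exrrarcsoyeearrjrr" (len 18), cursors c4@3 c3@6 c1@18 c2@18, authorship 3.43.3....12.12.12

Answer: exrrarcsoyeearrjrr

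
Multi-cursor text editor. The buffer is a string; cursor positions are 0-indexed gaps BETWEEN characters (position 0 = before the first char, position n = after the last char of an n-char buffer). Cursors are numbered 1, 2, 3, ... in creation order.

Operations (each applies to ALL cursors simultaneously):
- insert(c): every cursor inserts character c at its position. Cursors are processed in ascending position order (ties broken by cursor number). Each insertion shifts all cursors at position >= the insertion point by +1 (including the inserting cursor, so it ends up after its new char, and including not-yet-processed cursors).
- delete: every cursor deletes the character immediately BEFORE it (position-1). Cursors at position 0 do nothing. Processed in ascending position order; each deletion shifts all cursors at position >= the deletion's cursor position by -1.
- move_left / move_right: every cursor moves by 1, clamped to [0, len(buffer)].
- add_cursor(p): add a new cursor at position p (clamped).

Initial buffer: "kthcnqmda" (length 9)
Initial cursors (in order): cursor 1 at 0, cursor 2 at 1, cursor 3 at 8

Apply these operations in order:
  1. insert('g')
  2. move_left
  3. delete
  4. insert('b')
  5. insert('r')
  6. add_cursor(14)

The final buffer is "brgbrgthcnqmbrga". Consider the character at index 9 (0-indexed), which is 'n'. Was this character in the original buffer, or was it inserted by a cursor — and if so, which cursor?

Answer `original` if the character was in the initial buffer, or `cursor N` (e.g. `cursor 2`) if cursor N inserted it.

Answer: original

Derivation:
After op 1 (insert('g')): buffer="gkgthcnqmdga" (len 12), cursors c1@1 c2@3 c3@11, authorship 1.2.......3.
After op 2 (move_left): buffer="gkgthcnqmdga" (len 12), cursors c1@0 c2@2 c3@10, authorship 1.2.......3.
After op 3 (delete): buffer="ggthcnqmga" (len 10), cursors c1@0 c2@1 c3@8, authorship 12......3.
After op 4 (insert('b')): buffer="bgbgthcnqmbga" (len 13), cursors c1@1 c2@3 c3@11, authorship 1122......33.
After op 5 (insert('r')): buffer="brgbrgthcnqmbrga" (len 16), cursors c1@2 c2@5 c3@14, authorship 111222......333.
After op 6 (add_cursor(14)): buffer="brgbrgthcnqmbrga" (len 16), cursors c1@2 c2@5 c3@14 c4@14, authorship 111222......333.
Authorship (.=original, N=cursor N): 1 1 1 2 2 2 . . . . . . 3 3 3 .
Index 9: author = original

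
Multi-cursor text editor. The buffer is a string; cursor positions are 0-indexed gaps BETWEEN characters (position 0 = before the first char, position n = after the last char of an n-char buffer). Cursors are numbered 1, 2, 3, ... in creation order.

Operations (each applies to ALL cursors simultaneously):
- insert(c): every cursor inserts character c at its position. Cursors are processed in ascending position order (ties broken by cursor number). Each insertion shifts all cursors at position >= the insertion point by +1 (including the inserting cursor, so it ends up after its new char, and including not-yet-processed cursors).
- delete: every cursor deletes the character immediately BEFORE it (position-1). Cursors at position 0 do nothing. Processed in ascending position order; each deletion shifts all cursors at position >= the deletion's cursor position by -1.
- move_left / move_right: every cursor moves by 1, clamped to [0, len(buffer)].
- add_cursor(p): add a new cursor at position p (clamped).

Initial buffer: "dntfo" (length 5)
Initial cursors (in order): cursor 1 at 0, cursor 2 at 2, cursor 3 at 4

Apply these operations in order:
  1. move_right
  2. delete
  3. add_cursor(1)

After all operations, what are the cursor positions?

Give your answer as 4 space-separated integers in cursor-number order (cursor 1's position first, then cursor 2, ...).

After op 1 (move_right): buffer="dntfo" (len 5), cursors c1@1 c2@3 c3@5, authorship .....
After op 2 (delete): buffer="nf" (len 2), cursors c1@0 c2@1 c3@2, authorship ..
After op 3 (add_cursor(1)): buffer="nf" (len 2), cursors c1@0 c2@1 c4@1 c3@2, authorship ..

Answer: 0 1 2 1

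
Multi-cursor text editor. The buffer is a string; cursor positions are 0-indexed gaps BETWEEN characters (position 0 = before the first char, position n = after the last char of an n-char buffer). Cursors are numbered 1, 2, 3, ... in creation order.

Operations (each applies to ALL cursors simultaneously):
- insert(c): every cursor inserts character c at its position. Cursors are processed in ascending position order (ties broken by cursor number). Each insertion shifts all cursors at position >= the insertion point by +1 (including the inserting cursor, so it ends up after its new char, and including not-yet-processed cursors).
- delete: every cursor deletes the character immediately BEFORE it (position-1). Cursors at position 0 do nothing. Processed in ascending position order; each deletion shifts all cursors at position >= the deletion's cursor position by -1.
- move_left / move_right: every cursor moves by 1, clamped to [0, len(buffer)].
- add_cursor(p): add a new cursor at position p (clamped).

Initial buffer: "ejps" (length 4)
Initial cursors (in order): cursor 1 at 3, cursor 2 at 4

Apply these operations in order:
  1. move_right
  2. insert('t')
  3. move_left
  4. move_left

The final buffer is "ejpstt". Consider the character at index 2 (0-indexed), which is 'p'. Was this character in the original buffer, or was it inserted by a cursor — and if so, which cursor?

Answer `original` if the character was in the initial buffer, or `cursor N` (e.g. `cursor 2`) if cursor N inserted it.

After op 1 (move_right): buffer="ejps" (len 4), cursors c1@4 c2@4, authorship ....
After op 2 (insert('t')): buffer="ejpstt" (len 6), cursors c1@6 c2@6, authorship ....12
After op 3 (move_left): buffer="ejpstt" (len 6), cursors c1@5 c2@5, authorship ....12
After op 4 (move_left): buffer="ejpstt" (len 6), cursors c1@4 c2@4, authorship ....12
Authorship (.=original, N=cursor N): . . . . 1 2
Index 2: author = original

Answer: original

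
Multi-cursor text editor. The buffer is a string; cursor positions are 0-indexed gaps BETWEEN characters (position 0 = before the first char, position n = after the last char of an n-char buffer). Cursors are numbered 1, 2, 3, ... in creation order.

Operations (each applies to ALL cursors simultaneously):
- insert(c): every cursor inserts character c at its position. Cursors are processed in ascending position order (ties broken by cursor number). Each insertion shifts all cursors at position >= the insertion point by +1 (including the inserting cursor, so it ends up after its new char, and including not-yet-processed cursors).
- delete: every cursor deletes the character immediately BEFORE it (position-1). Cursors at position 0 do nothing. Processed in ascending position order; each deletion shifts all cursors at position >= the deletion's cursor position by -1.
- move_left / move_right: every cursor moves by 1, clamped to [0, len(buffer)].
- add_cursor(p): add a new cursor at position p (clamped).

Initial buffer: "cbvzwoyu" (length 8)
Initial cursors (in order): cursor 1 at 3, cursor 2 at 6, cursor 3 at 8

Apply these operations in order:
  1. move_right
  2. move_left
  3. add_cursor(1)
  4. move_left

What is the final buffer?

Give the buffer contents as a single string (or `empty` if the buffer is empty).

After op 1 (move_right): buffer="cbvzwoyu" (len 8), cursors c1@4 c2@7 c3@8, authorship ........
After op 2 (move_left): buffer="cbvzwoyu" (len 8), cursors c1@3 c2@6 c3@7, authorship ........
After op 3 (add_cursor(1)): buffer="cbvzwoyu" (len 8), cursors c4@1 c1@3 c2@6 c3@7, authorship ........
After op 4 (move_left): buffer="cbvzwoyu" (len 8), cursors c4@0 c1@2 c2@5 c3@6, authorship ........

Answer: cbvzwoyu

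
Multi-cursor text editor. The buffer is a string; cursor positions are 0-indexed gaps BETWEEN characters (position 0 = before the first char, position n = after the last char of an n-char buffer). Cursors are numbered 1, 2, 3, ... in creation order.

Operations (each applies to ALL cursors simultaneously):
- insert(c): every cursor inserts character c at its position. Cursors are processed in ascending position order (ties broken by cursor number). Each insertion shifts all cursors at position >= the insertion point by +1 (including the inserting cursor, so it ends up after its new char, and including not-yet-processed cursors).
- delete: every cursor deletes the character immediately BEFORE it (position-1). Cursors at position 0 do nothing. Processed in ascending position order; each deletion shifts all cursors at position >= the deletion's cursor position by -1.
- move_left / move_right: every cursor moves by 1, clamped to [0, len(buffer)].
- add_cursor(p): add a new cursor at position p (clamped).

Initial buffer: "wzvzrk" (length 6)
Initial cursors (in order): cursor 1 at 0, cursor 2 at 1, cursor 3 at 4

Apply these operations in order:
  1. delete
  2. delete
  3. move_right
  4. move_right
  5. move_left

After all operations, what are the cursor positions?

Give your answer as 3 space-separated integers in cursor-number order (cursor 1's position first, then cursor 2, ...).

After op 1 (delete): buffer="zvrk" (len 4), cursors c1@0 c2@0 c3@2, authorship ....
After op 2 (delete): buffer="zrk" (len 3), cursors c1@0 c2@0 c3@1, authorship ...
After op 3 (move_right): buffer="zrk" (len 3), cursors c1@1 c2@1 c3@2, authorship ...
After op 4 (move_right): buffer="zrk" (len 3), cursors c1@2 c2@2 c3@3, authorship ...
After op 5 (move_left): buffer="zrk" (len 3), cursors c1@1 c2@1 c3@2, authorship ...

Answer: 1 1 2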